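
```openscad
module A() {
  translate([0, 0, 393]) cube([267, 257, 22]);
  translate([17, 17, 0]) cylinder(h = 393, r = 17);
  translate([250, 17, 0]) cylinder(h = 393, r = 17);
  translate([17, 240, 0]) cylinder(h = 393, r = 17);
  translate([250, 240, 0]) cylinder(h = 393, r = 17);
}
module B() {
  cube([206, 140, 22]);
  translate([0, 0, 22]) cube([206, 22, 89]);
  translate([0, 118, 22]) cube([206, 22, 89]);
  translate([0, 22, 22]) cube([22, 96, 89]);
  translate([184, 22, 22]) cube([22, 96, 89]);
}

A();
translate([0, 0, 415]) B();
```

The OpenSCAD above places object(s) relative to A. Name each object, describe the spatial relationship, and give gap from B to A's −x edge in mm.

The open box's min-x is at 0; the stool's min-x is 0; gap = 0 mm.

A is a stool. B is an open box. The open box is on top of the stool. The gap from the open box to the stool's −x edge is 0 mm.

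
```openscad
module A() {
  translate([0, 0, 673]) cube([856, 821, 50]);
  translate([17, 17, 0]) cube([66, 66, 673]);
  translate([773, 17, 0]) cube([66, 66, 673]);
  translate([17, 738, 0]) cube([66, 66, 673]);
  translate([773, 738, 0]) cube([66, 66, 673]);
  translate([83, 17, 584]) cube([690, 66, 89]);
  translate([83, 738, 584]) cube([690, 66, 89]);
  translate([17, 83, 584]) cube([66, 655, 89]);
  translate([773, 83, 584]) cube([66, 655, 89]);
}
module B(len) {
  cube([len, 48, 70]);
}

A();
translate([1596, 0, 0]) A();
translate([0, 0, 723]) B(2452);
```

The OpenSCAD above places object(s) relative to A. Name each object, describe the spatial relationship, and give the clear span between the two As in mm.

A is a table. B is a beam. A beam spans the tops of two tables. The clear span between the two tables is 740 mm.

Second table starts at x = 1596; first ends at x = 856; clear span = 1596 − 856 = 740 mm.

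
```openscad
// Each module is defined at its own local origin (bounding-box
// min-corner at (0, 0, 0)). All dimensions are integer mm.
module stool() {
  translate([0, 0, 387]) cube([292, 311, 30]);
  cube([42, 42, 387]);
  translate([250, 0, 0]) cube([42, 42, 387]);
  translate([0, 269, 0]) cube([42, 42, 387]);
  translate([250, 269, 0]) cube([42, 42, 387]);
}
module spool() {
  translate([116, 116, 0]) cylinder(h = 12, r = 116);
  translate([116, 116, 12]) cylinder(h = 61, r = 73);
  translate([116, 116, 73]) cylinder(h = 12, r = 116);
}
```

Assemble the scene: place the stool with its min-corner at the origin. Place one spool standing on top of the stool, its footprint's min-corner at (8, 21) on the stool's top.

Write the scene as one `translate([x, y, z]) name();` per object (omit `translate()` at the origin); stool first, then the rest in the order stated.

stool();
translate([8, 21, 417]) spool();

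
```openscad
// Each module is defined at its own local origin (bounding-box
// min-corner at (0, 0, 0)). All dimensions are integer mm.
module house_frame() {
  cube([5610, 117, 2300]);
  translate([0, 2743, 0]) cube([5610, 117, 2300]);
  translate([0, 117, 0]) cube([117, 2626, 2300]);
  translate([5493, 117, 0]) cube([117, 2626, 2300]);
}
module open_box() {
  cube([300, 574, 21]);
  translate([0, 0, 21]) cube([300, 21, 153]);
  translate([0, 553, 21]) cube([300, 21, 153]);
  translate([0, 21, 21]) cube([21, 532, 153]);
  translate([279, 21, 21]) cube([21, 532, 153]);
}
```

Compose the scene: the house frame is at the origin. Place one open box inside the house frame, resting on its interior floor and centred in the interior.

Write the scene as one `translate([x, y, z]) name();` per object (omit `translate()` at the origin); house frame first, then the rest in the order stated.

house_frame();
translate([2655, 1143, 0]) open_box();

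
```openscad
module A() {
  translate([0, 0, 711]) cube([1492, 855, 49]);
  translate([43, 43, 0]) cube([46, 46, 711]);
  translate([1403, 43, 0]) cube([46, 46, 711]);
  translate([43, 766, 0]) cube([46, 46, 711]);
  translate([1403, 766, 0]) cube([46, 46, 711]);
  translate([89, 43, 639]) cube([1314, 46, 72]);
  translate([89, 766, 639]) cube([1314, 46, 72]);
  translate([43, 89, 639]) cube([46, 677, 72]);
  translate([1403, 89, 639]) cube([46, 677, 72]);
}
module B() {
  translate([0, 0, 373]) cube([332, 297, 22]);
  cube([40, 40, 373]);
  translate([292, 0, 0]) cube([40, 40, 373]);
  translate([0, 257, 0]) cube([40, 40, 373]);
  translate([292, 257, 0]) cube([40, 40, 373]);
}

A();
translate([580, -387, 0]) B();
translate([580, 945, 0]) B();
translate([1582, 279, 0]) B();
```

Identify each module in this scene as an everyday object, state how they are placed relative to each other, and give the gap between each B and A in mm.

Each stool's nearest face is 90 mm from the table's bounding box.

A is a table. B is a stool. Three stools sit around the table at the −y, +y, +x sides. The gap between each stool and the table is 90 mm.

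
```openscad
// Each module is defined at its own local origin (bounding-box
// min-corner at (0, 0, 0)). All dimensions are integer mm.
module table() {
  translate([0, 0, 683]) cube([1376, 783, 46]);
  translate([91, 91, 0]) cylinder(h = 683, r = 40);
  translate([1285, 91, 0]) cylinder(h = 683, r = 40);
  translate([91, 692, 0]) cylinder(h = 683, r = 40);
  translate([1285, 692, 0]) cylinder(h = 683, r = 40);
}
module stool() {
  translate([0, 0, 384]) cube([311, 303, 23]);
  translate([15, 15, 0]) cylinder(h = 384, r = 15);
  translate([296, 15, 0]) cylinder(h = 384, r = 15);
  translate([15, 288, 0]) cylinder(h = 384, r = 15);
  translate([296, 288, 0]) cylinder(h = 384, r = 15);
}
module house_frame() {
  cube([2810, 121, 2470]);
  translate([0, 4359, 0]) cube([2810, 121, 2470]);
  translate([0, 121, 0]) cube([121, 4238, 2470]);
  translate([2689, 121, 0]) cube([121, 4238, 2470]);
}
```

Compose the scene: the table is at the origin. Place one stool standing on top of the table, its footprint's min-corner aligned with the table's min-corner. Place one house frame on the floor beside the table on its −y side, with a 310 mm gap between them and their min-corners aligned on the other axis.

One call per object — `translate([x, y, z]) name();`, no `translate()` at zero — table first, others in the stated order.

table();
translate([0, 0, 729]) stool();
translate([0, -4790, 0]) house_frame();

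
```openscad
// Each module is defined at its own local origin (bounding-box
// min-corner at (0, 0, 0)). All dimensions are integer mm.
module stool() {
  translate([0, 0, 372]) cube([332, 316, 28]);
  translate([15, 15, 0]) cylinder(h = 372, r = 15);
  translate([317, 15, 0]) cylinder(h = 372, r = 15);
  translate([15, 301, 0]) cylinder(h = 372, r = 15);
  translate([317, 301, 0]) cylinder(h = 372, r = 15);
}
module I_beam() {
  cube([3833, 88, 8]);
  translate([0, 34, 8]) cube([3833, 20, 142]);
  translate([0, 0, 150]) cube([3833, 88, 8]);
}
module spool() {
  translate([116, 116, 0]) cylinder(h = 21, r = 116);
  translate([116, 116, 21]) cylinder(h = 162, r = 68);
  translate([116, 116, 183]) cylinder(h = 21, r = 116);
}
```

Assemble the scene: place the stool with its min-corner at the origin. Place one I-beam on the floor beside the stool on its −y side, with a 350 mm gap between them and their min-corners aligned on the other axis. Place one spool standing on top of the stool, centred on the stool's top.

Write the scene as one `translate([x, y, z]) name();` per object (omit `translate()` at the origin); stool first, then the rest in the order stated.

stool();
translate([0, -438, 0]) I_beam();
translate([50, 42, 400]) spool();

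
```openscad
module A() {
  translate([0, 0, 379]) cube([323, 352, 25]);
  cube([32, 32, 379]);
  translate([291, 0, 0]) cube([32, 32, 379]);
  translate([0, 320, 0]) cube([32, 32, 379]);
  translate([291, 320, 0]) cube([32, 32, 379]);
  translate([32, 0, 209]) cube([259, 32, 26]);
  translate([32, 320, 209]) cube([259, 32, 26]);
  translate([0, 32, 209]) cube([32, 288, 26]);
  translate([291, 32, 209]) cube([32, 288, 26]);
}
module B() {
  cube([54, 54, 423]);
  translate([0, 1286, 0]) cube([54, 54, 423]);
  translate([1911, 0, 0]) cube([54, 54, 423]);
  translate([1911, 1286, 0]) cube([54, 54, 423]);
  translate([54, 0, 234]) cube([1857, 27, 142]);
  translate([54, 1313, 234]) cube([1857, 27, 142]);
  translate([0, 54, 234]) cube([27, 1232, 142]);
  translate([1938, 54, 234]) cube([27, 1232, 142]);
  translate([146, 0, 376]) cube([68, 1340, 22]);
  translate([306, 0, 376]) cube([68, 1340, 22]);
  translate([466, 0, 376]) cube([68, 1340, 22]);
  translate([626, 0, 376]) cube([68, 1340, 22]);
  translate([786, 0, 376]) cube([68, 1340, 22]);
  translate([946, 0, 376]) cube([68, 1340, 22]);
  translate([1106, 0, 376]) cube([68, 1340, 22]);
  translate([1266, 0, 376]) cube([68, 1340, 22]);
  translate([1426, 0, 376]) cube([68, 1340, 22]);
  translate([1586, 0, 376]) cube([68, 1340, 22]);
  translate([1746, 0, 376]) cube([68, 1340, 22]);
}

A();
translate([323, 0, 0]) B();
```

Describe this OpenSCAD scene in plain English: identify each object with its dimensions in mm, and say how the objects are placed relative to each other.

A is a four-legged stool. The seat is a 323×352×25 mm slab whose top surface is at z = 404 mm; four square legs, each 32×32 mm in cross-section, run from the floor (z = 0) to the underside of the seat, each flush with a corner of the seat. Four stretchers, 32 mm wide and 26 mm tall, connect adjacent legs with their undersides at z = 209 mm, each running between the inner faces of the legs it joins and aligned with the legs' outer faces on the other axis.

B is a bed frame 1965 mm long (x) by 1340 mm wide (y). Four 54×54 mm corner posts, 423 mm tall, at the corners of the footprint. Four rails of 27 mm thickness and 142 mm height run between adjacent posts with their undersides at z = 234 mm, their outer faces flush with the outside of the frame (the two x-running rails run between the posts' inner faces; the two y-running rails run between the posts' inner faces). 11 slats, each 68 mm wide (x) and 22 mm thick, lie across the top of the two x-running rails, running the full 1340 mm width of the frame in y; the slats are evenly spaced along x between the inner faces of the end posts with equal gaps (rounded down to the nearest mm) at the −x end and between each pair — any rounding remainder accumulates at the +x end.

The bed frame is against the stool's +x side, with their −y faces flush.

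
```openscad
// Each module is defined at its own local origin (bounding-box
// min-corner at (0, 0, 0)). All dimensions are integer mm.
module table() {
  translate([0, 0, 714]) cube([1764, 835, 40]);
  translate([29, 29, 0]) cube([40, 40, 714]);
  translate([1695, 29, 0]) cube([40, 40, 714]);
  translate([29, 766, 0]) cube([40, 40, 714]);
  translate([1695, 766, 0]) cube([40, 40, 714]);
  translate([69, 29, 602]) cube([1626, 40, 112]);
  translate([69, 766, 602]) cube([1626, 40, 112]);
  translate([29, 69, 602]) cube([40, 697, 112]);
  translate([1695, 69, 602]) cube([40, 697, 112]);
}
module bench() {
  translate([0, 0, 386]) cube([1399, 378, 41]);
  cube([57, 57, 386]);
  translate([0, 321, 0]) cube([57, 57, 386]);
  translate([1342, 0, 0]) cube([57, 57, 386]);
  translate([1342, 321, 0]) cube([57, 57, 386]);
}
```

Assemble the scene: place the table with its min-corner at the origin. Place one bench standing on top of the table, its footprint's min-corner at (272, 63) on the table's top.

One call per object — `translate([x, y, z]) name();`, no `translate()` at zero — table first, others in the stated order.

table();
translate([272, 63, 754]) bench();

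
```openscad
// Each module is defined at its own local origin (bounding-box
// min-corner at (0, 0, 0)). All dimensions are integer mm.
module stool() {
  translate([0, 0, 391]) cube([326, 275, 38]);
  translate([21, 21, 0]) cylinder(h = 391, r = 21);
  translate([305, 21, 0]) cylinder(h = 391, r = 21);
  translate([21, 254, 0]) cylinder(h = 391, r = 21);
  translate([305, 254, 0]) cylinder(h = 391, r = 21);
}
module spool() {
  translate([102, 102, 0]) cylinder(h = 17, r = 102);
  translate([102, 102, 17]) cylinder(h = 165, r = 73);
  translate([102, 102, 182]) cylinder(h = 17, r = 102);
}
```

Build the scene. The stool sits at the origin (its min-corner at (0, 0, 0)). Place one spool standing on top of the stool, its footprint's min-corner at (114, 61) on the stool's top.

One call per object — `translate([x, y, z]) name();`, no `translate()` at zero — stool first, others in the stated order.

stool();
translate([114, 61, 429]) spool();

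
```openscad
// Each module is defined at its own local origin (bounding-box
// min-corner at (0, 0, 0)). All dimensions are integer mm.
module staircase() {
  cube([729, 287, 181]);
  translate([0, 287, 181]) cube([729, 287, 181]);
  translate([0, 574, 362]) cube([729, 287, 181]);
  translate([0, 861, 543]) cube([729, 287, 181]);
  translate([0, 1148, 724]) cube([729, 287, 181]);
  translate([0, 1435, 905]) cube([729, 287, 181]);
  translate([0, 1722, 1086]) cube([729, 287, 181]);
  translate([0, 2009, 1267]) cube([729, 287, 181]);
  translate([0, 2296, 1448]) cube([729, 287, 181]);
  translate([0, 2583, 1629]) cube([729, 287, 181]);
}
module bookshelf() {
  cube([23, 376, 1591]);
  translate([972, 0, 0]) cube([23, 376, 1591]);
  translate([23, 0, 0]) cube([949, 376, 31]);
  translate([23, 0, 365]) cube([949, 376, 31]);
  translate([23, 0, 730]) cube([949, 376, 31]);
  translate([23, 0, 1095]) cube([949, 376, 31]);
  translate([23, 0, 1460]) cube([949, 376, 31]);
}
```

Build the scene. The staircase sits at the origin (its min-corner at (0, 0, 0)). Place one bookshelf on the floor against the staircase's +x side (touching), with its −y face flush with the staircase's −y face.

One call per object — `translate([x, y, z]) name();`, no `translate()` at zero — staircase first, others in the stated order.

staircase();
translate([729, 0, 0]) bookshelf();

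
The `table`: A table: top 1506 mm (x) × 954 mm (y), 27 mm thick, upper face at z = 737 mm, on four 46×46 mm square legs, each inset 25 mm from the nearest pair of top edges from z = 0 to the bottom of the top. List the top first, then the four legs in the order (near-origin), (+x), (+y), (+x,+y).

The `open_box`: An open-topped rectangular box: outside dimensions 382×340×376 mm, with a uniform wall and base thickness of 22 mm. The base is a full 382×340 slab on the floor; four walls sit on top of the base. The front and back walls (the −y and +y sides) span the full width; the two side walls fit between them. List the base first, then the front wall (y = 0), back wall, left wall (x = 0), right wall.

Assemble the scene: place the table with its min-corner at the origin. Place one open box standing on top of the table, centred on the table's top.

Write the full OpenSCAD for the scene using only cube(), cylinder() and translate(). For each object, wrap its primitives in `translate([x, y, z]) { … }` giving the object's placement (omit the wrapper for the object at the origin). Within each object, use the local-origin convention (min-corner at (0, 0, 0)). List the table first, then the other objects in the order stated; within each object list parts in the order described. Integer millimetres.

translate([0, 0, 710]) cube([1506, 954, 27]);
translate([25, 25, 0]) cube([46, 46, 710]);
translate([1435, 25, 0]) cube([46, 46, 710]);
translate([25, 883, 0]) cube([46, 46, 710]);
translate([1435, 883, 0]) cube([46, 46, 710]);
translate([562, 307, 737]) {
  cube([382, 340, 22]);
  translate([0, 0, 22]) cube([382, 22, 354]);
  translate([0, 318, 22]) cube([382, 22, 354]);
  translate([0, 22, 22]) cube([22, 296, 354]);
  translate([360, 22, 22]) cube([22, 296, 354]);
}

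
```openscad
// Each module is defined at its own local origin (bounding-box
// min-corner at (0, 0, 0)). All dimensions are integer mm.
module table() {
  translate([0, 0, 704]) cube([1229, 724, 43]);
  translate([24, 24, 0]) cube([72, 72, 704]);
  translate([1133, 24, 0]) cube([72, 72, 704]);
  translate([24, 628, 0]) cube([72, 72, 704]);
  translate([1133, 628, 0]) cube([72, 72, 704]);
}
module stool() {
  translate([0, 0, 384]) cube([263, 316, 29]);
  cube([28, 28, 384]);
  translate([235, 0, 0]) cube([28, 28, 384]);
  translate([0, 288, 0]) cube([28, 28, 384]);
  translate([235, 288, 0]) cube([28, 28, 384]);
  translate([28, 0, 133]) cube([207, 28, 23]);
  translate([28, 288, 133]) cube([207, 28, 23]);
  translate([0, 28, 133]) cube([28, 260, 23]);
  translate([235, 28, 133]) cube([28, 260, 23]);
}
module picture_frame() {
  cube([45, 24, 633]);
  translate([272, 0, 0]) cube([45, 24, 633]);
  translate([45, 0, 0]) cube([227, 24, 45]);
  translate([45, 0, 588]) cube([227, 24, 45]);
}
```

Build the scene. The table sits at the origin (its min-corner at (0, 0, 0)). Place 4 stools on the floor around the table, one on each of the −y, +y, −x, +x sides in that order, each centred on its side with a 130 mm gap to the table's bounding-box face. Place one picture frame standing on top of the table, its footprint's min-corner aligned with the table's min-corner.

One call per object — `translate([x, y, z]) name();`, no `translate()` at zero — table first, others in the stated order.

table();
translate([483, -446, 0]) stool();
translate([483, 854, 0]) stool();
translate([-393, 204, 0]) stool();
translate([1359, 204, 0]) stool();
translate([0, 0, 747]) picture_frame();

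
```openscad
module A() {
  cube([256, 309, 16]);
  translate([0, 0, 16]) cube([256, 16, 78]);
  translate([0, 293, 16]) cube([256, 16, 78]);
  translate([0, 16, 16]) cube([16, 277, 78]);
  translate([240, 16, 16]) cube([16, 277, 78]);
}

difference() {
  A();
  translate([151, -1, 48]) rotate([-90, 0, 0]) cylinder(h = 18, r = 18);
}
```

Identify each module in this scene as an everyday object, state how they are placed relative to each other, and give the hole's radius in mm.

The subtracted cylinder has r = 18 mm.

A is an open box. The open box has a circular hole through its front wall. The hole's radius is 18 mm.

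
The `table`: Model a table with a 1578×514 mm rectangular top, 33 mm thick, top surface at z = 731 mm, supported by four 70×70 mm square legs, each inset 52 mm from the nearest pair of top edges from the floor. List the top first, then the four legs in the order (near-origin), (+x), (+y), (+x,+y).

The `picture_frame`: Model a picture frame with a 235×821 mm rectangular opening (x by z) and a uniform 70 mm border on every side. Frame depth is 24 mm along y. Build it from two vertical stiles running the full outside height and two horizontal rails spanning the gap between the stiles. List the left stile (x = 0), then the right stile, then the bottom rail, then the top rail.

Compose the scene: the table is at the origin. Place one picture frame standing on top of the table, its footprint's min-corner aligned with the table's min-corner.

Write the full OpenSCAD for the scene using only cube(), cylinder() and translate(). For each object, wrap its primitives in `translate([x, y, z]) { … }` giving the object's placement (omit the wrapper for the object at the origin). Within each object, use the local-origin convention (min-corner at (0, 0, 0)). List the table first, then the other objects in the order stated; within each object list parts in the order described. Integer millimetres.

translate([0, 0, 698]) cube([1578, 514, 33]);
translate([52, 52, 0]) cube([70, 70, 698]);
translate([1456, 52, 0]) cube([70, 70, 698]);
translate([52, 392, 0]) cube([70, 70, 698]);
translate([1456, 392, 0]) cube([70, 70, 698]);
translate([0, 0, 731]) {
  cube([70, 24, 961]);
  translate([305, 0, 0]) cube([70, 24, 961]);
  translate([70, 0, 0]) cube([235, 24, 70]);
  translate([70, 0, 891]) cube([235, 24, 70]);
}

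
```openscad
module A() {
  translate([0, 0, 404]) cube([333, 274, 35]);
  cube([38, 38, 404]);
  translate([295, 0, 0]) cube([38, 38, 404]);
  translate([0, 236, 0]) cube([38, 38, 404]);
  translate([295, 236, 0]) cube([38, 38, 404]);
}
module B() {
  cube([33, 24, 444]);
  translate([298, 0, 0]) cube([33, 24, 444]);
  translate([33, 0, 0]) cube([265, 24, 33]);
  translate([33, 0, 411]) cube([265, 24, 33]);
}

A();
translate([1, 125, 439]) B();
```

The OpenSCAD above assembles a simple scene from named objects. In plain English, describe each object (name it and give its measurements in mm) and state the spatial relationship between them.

A is a four-legged stool. The seat is a 333×274×35 mm slab whose top surface is at z = 439 mm; four square legs, each 38×38 mm in cross-section, run from the floor (z = 0) to the underside of the seat, each flush with a corner of the seat.

B is a picture frame with a 265×378 mm rectangular opening (x by z) and a uniform 33 mm border on every side. Frame depth is 24 mm along y. It is built from two vertical stiles running the full outside height and two horizontal rails spanning the gap between the stiles.

The picture frame is on top of the stool, centred.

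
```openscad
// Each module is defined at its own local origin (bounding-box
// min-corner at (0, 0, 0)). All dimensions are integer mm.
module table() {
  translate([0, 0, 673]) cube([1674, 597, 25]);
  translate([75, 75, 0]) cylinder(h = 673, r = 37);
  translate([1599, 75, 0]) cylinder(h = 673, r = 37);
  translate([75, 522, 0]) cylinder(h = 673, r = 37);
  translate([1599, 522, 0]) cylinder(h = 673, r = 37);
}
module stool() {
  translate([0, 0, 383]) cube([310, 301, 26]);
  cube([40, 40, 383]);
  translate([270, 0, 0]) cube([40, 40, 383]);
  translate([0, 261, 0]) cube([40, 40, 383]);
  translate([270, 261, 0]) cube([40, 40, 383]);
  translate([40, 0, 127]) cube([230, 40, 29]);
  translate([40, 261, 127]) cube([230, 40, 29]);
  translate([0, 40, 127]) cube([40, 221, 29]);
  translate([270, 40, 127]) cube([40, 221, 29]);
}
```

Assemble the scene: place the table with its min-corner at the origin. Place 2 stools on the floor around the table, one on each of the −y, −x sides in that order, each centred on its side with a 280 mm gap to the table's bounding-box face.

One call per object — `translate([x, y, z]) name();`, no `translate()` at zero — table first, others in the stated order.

table();
translate([682, -581, 0]) stool();
translate([-590, 148, 0]) stool();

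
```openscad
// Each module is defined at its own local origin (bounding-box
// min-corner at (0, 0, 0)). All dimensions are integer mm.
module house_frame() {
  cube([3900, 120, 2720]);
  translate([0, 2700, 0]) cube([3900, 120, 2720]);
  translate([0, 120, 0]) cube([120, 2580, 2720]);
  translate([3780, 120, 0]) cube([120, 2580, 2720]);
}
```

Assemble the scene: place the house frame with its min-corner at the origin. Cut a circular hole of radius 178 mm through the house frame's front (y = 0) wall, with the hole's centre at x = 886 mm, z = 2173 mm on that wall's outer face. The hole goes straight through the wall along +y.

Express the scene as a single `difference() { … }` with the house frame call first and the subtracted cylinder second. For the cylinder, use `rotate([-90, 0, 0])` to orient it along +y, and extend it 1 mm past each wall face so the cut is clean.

difference() {
  house_frame();
  translate([886, -1, 2173]) rotate([-90, 0, 0]) cylinder(h = 122, r = 178);
}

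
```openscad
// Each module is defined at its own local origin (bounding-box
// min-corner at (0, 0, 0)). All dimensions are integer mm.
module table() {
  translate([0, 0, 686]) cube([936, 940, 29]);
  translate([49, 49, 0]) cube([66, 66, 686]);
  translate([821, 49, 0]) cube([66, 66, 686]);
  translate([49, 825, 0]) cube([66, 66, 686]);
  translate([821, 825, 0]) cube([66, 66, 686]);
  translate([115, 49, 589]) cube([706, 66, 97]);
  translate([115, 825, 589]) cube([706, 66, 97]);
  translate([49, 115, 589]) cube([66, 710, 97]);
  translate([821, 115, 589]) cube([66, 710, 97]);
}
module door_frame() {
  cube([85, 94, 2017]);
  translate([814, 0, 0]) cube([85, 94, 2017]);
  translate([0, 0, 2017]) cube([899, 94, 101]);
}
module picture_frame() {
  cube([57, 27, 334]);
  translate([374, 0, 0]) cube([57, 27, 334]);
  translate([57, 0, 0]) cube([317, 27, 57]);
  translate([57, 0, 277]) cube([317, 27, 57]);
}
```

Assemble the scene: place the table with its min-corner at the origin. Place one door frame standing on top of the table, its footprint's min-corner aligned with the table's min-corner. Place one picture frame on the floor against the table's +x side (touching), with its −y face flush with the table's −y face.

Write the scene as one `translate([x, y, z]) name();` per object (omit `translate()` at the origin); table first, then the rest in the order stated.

table();
translate([0, 0, 715]) door_frame();
translate([936, 0, 0]) picture_frame();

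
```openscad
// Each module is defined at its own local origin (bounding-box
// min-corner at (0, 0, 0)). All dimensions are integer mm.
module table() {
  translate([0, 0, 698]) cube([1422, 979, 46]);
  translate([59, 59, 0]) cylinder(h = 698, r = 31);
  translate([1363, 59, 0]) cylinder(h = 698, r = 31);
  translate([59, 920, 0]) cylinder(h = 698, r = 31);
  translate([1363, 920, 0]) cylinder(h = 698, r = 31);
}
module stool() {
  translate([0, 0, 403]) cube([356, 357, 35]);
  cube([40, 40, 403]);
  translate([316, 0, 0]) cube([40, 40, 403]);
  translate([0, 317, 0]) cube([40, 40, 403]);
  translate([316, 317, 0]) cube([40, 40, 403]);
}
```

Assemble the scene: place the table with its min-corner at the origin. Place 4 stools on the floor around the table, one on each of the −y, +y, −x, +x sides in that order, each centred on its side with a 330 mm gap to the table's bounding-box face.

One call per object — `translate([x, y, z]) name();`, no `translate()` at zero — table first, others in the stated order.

table();
translate([533, -687, 0]) stool();
translate([533, 1309, 0]) stool();
translate([-686, 311, 0]) stool();
translate([1752, 311, 0]) stool();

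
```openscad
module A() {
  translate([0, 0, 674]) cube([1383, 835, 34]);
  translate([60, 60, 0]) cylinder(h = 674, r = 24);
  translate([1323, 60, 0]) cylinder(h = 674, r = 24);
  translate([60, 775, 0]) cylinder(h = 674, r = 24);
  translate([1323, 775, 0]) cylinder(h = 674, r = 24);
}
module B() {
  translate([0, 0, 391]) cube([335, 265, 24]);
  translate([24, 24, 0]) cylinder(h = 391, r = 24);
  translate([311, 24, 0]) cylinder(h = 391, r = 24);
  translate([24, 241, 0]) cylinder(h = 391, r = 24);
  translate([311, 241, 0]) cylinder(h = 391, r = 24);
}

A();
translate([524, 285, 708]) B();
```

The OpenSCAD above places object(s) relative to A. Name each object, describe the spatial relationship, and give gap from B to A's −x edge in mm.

The stool's min-x is at 524; the table's min-x is 0; gap = 524 mm.

A is a table. B is a stool. The stool is on top of the table, centred. The gap from the stool to the table's −x edge is 524 mm.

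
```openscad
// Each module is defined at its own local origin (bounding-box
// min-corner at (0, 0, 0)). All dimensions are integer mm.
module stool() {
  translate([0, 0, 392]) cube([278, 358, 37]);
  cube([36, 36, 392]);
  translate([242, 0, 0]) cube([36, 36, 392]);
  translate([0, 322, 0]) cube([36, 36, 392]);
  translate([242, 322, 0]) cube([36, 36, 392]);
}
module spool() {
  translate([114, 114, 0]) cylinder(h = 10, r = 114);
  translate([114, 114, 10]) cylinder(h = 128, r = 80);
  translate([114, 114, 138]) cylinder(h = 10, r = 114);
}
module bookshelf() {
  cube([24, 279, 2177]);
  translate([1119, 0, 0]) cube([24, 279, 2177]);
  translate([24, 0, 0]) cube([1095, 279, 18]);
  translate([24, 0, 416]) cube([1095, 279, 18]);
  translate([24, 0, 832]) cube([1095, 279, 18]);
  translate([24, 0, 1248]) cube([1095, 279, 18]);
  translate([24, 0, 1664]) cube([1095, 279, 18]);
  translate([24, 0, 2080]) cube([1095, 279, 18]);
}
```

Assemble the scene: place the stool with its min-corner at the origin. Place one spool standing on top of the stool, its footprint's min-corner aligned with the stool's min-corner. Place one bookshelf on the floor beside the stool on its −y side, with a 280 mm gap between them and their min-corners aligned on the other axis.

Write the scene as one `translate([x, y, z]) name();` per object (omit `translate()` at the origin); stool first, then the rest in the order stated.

stool();
translate([0, 0, 429]) spool();
translate([0, -559, 0]) bookshelf();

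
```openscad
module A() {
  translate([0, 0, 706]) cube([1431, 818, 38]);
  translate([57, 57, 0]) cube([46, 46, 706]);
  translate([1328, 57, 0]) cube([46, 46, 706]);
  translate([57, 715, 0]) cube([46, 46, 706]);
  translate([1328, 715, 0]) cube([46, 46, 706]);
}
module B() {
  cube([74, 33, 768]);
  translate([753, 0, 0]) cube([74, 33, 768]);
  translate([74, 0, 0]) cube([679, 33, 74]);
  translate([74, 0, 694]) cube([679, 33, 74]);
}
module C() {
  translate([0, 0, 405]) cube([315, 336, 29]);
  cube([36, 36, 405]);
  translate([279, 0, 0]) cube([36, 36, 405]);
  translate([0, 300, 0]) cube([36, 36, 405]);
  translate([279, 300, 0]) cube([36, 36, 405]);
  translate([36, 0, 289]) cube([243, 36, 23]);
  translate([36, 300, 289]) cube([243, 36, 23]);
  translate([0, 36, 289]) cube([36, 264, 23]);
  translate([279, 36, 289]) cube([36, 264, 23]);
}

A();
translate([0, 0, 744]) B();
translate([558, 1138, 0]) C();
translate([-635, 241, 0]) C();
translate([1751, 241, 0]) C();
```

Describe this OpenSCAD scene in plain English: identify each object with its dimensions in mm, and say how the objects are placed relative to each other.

A is a table with a 1431×818 mm rectangular top, 38 mm thick, top surface at z = 744 mm, supported by four 46×46 mm square legs, each inset 57 mm from the nearest pair of top edges, running from the floor.

B is a rectangular picture frame lying in the x–z plane (depth along y). The opening is 679 mm wide (x) by 620 mm tall (z), surrounded by a border 74 mm wide on all four sides. The frame is 33 mm deep and is made of two full-height vertical stiles with two horizontal rails fitted between them.

C is a four-legged stool. The seat is 315×336 mm, 29 mm thick, top at z = 434 mm. It stands on four square legs, each 36×36 mm in cross-section, from z = 0 to the seat underside, each flush with a corner of the seat. Four stretchers, 36 mm wide and 23 mm tall, connect adjacent legs with their undersides at z = 289 mm, each running between the inner faces of the legs it joins and aligned with the legs' outer faces on the other axis.

The picture frame is on top of the table. Three stools sit around the table at the +y, −x, +x sides.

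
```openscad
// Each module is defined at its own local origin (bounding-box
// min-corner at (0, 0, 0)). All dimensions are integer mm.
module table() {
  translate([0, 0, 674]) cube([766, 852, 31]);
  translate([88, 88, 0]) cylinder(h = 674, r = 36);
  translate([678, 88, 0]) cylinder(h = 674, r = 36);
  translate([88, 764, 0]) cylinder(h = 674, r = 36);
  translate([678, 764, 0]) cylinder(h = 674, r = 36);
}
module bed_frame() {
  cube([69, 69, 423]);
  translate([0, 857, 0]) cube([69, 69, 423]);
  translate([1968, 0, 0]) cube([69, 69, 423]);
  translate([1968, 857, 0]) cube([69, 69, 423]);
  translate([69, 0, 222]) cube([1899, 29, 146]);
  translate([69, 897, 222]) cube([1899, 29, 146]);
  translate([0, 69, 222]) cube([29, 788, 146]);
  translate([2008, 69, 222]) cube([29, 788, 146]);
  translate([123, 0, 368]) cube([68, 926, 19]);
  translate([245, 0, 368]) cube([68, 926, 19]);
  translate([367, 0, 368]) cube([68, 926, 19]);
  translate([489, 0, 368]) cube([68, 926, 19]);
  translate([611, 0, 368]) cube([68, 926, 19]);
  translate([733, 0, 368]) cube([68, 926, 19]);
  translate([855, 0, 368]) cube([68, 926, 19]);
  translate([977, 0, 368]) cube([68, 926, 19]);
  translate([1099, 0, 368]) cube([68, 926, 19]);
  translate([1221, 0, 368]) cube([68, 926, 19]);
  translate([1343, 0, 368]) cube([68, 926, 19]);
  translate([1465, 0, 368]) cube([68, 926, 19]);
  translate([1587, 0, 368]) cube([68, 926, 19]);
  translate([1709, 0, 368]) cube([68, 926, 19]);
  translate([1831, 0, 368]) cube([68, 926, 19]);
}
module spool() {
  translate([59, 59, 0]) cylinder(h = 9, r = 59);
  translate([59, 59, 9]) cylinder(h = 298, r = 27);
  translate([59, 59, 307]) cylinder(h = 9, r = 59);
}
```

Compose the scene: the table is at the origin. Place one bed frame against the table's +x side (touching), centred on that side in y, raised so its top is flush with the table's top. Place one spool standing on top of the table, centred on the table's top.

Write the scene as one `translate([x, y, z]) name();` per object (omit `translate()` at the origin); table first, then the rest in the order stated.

table();
translate([766, -37, 282]) bed_frame();
translate([324, 367, 705]) spool();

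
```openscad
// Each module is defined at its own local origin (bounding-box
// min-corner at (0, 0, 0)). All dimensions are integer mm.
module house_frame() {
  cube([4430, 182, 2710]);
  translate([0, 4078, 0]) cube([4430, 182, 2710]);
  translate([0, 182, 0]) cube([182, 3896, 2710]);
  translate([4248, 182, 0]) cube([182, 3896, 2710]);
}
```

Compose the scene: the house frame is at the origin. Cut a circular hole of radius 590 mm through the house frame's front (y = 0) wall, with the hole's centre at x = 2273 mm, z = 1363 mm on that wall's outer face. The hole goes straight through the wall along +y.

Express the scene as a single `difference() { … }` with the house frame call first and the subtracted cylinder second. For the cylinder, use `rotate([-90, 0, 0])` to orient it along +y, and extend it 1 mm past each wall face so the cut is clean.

difference() {
  house_frame();
  translate([2273, -1, 1363]) rotate([-90, 0, 0]) cylinder(h = 184, r = 590);
}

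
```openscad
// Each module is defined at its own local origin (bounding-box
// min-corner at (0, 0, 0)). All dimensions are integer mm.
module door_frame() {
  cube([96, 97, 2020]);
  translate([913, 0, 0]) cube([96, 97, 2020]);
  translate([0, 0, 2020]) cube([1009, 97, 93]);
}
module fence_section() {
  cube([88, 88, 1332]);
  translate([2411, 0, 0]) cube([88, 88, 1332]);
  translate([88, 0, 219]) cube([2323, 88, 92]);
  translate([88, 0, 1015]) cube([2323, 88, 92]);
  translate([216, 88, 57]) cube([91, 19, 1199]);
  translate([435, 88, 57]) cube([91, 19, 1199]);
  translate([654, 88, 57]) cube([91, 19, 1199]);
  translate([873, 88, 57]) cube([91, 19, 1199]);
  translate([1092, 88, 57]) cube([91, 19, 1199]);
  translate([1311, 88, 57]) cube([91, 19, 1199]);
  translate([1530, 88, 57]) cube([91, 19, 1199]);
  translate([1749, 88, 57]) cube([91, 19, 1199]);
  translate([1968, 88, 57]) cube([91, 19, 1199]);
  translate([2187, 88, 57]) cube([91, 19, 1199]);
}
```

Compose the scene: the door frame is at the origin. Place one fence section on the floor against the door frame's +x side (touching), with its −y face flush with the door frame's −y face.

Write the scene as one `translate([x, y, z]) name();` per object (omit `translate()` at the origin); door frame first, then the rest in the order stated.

door_frame();
translate([1009, 0, 0]) fence_section();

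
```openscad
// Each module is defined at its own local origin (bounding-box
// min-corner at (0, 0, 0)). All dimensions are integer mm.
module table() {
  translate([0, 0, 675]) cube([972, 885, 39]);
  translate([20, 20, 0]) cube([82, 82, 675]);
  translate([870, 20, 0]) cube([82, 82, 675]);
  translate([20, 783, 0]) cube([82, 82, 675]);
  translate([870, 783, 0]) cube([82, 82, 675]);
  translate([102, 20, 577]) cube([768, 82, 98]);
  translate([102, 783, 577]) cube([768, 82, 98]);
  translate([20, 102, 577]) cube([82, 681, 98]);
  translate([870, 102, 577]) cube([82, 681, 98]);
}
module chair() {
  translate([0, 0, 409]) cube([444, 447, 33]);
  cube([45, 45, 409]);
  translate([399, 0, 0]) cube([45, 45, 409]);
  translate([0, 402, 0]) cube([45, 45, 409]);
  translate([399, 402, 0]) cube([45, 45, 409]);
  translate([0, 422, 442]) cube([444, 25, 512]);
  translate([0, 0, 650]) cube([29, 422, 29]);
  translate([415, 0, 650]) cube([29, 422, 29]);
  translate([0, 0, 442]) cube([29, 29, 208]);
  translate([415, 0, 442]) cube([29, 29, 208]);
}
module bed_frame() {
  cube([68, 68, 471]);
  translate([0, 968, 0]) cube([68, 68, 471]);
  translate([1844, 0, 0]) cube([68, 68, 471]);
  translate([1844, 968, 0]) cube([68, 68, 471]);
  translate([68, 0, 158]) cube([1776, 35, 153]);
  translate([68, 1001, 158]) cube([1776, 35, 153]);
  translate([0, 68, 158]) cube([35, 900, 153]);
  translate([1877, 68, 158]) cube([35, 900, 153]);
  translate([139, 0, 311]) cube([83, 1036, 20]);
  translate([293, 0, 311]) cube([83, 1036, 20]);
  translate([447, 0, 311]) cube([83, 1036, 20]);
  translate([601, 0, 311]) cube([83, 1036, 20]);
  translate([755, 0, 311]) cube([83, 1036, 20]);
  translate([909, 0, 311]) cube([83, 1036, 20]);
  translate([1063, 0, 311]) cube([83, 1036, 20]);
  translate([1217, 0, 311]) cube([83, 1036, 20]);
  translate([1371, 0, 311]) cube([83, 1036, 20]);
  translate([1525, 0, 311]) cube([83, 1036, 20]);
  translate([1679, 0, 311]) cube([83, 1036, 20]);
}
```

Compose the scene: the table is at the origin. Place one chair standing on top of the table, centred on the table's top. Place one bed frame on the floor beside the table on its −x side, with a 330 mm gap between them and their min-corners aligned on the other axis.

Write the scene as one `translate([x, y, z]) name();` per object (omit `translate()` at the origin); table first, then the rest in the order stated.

table();
translate([264, 219, 714]) chair();
translate([-2242, 0, 0]) bed_frame();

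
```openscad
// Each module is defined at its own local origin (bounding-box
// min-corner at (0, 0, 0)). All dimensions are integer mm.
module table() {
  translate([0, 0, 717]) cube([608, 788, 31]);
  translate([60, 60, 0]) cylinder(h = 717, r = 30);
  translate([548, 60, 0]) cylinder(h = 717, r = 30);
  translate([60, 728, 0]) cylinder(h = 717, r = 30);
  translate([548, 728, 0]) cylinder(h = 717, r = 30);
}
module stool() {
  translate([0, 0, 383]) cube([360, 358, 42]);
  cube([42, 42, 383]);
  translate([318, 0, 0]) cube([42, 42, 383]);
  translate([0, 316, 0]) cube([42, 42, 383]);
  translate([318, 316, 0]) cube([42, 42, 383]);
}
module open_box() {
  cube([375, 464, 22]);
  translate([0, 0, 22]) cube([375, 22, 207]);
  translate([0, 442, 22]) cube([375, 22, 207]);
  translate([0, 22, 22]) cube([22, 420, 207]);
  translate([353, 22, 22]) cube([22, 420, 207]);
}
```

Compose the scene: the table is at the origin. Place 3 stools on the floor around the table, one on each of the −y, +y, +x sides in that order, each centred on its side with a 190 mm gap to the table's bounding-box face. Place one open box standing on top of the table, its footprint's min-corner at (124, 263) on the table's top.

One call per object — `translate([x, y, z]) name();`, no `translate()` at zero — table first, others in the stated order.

table();
translate([124, -548, 0]) stool();
translate([124, 978, 0]) stool();
translate([798, 215, 0]) stool();
translate([124, 263, 748]) open_box();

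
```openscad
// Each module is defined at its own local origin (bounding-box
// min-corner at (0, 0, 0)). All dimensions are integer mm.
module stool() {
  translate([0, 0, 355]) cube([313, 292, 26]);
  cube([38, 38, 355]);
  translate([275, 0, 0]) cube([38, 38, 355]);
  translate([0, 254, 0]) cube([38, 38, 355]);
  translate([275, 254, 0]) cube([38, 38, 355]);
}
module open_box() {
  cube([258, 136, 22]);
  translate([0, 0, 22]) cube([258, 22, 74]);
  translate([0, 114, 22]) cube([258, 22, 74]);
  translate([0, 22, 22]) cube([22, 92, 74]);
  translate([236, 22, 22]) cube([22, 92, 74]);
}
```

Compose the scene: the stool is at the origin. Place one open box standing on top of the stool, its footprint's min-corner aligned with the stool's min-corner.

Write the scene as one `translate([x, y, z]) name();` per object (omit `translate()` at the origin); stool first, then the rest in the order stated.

stool();
translate([0, 0, 381]) open_box();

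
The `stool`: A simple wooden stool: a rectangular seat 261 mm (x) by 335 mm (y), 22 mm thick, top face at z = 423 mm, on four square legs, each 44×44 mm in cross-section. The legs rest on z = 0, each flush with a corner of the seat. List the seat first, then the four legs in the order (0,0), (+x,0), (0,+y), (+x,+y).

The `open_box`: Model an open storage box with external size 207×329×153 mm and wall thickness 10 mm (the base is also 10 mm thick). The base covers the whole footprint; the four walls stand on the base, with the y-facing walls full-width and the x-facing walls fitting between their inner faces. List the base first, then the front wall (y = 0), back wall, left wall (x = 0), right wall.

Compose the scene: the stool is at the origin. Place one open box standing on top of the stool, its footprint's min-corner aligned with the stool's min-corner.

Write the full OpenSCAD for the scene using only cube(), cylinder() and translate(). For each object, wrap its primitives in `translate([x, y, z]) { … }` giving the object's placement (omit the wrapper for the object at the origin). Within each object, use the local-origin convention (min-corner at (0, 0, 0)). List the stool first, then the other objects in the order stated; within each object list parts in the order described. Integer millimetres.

translate([0, 0, 401]) cube([261, 335, 22]);
cube([44, 44, 401]);
translate([217, 0, 0]) cube([44, 44, 401]);
translate([0, 291, 0]) cube([44, 44, 401]);
translate([217, 291, 0]) cube([44, 44, 401]);
translate([0, 0, 423]) {
  cube([207, 329, 10]);
  translate([0, 0, 10]) cube([207, 10, 143]);
  translate([0, 319, 10]) cube([207, 10, 143]);
  translate([0, 10, 10]) cube([10, 309, 143]);
  translate([197, 10, 10]) cube([10, 309, 143]);
}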